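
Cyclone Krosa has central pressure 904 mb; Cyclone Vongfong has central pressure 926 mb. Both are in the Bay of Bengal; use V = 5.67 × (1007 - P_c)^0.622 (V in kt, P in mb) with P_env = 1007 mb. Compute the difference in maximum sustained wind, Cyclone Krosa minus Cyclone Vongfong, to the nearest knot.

Cyclone Krosa: ΔP = 103; V ≈ 5.67 × 103^0.622 ≈ 101.29 kt.
Cyclone Vongfong: ΔP = 81; V ≈ 5.67 × 81^0.622 ≈ 87.23 kt.
Difference ≈ 101.29 − 87.23 = 14.06 → 14 kt.

14 kt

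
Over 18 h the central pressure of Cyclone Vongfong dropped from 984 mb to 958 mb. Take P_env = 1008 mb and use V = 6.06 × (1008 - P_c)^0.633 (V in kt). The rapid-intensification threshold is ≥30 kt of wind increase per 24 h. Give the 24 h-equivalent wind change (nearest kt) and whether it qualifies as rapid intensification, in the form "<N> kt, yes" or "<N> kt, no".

V₁: ΔP = 24, V ≈ 6.06 × 24^0.633 ≈ 45.31 kt.
V₂: ΔP = 50, V ≈ 6.06 × 50^0.633 ≈ 72.10 kt.
ΔV over 18 h = 26.79 kt → 24 h equivalent = 26.79 × 24/18 ≈ 35.72 kt.
36 kt ≥ 30 kt ⇒ rapid intensification.

36 kt, yes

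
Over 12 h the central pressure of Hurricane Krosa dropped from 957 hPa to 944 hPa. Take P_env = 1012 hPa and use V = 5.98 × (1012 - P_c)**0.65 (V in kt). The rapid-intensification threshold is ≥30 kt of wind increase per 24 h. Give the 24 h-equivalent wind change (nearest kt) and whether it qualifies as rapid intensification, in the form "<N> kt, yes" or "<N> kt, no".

V₁: ΔP = 55, V ≈ 5.98 × 55^0.65 ≈ 80.90 kt.
V₂: ΔP = 68, V ≈ 5.98 × 68^0.65 ≈ 92.86 kt.
ΔV over 12 h = 11.96 kt → 24 h equivalent = 11.96 × 24/12 ≈ 23.92 kt.
24 kt < 30 kt ⇒ not rapid intensification.

24 kt, no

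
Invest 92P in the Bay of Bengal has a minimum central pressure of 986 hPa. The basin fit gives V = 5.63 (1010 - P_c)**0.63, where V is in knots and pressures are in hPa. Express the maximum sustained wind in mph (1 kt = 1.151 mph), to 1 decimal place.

ΔP = 1010 − 986 = 24 hPa.
V ≈ 5.63 × 24^0.63 = 5.63 × 7.405 ≈ 41.691 kt.
41.691 × 1.151 ≈ 47.99 mph → 48.0 mph.

48.0 mph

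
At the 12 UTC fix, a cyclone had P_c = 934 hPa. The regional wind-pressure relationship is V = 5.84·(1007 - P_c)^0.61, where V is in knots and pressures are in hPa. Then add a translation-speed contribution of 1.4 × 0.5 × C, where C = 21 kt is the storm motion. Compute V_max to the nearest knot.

95 kt

ΔP = 1007 − 934 = 73 hPa.
73^0.61 ≈ 13.697.
V ≈ 5.84 × 13.697 ≈ 80.0 kt.
Translation term: 1.4 × 0.5 × 21 = 14.7 kt.
Corrected V ≈ 94.7 kt → 95 kt.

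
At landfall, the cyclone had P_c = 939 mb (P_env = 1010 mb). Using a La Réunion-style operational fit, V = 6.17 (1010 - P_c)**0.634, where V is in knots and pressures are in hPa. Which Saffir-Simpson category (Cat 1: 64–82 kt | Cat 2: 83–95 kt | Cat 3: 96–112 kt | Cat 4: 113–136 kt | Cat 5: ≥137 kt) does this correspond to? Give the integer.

2

ΔP = 1010 − 939 = 71 mb.
V ≈ 6.17 × 71^0.634 = 6.17 × 14.92 ≈ 92 kt.
92 kt falls in the Category 2 band.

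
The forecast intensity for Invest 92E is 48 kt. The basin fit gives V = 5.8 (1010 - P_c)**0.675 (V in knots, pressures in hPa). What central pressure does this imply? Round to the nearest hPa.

987 hPa

ΔP = (V / 5.8)^(1/0.675) = (48/5.8)^1.481.
48/5.8 = 8.276; 8.276^1.481 ≈ 22.89 hPa.
P_c = 1010 − 22.89 = 987.11 ≈ 987 hPa.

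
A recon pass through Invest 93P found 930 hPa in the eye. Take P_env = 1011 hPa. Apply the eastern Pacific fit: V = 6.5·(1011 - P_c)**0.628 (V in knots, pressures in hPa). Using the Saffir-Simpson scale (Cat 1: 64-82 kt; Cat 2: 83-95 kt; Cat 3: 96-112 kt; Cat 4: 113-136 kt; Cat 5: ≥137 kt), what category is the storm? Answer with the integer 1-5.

3

ΔP = 1011 − 930 = 81 hPa.
V ≈ 6.5 × 81^0.628 = 6.5 × 15.80 ≈ 103 kt.
103 kt falls in the Category 3 band.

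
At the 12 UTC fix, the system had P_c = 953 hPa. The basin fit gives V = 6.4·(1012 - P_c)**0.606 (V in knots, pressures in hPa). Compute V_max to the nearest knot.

ΔP = 1012 − 953 = 59 hPa.
59^0.606 ≈ 11.834.
V ≈ 6.4 × 11.834 ≈ 75.7 kt.

76 kt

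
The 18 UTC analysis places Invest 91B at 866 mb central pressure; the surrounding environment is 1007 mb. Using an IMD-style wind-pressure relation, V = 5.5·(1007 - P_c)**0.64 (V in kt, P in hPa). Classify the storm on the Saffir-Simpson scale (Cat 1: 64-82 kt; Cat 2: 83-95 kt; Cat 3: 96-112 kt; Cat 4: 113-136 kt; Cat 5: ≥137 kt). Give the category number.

4

ΔP = 1007 − 866 = 141 mb.
V ≈ 5.5 × 141^0.64 = 5.5 × 23.74 ≈ 131 kt.
131 kt falls in the Category 4 band.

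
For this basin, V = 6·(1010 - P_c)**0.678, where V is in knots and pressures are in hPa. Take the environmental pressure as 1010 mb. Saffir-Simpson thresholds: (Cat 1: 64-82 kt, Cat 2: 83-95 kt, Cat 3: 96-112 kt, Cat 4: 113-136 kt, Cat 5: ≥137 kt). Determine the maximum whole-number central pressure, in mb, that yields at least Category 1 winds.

Category 1 begins at V = 64 kt.
Required ΔP = (64/6)^(1/0.678) = 10.667^1.475 ≈ 32.83 mb.
P_c ≤ 1010 − 32.83 = 977.17, so the highest integer P_c is 977 mb.

977 mb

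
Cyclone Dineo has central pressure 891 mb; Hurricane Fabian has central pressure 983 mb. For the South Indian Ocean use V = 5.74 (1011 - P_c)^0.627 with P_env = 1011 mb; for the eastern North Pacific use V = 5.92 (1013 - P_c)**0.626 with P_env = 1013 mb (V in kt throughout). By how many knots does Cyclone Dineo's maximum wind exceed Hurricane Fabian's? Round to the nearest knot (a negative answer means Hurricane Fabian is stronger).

66 kt

Cyclone Dineo: ΔP = 120; V ≈ 5.74 × 120^0.627 ≈ 115.49 kt.
Hurricane Fabian: ΔP = 30; V ≈ 5.92 × 30^0.626 ≈ 49.77 kt.
Difference ≈ 115.49 − 49.77 = 65.72 → 66 kt.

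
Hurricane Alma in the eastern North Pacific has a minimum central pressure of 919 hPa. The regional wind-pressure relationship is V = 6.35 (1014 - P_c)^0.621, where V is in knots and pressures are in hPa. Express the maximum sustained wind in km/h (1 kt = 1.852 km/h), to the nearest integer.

199 km/h

ΔP = 1014 − 919 = 95 hPa.
V ≈ 6.35 × 95^0.621 = 6.35 × 16.911 ≈ 107.384 kt.
107.384 × 1.852 ≈ 198.88 km/h → 199 km/h.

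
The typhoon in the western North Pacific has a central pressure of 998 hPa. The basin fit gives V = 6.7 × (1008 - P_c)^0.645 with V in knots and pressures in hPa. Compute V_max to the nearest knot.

30 kt

ΔP = 1008 − 998 = 10 hPa.
10^0.645 ≈ 4.416.
V ≈ 6.7 × 4.416 ≈ 29.6 kt.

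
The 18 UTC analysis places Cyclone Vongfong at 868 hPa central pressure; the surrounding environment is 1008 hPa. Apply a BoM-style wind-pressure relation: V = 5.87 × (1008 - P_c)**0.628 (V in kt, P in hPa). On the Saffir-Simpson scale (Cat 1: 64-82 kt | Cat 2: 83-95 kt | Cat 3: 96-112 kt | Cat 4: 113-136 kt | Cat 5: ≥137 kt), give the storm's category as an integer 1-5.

4

ΔP = 1008 − 868 = 140 hPa.
V ≈ 5.87 × 140^0.628 = 5.87 × 22.27 ≈ 131 kt.
131 kt falls in the Category 4 band.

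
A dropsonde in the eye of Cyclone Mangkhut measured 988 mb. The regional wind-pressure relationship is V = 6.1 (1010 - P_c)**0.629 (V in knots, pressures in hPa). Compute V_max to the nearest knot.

43 kt

ΔP = 1010 − 988 = 22 mb.
22^0.629 ≈ 6.988.
V ≈ 6.1 × 6.988 ≈ 42.6 kt.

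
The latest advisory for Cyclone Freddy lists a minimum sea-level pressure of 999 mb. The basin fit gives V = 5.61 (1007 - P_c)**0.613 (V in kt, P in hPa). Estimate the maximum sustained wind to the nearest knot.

20 kt

ΔP = 1007 − 999 = 8 mb.
8^0.613 ≈ 3.578.
V ≈ 5.61 × 3.578 ≈ 20.1 kt.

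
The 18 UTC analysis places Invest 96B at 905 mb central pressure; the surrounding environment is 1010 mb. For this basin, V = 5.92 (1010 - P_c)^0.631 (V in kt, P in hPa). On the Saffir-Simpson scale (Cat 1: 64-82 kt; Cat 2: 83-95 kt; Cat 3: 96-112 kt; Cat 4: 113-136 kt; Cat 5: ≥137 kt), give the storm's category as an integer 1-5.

ΔP = 1010 − 905 = 105 mb.
V ≈ 5.92 × 105^0.631 = 5.92 × 18.85 ≈ 112 kt.
112 kt falls in the Category 3 band.

3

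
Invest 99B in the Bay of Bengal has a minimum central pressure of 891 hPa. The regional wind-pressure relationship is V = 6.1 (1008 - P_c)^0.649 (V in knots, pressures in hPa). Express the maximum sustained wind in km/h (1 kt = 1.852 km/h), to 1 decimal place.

ΔP = 1008 − 891 = 117 hPa.
V ≈ 6.1 × 117^0.649 = 6.1 × 21.991 ≈ 134.147 kt.
134.147 × 1.852 ≈ 248.44 km/h → 248.4 km/h.

248.4 km/h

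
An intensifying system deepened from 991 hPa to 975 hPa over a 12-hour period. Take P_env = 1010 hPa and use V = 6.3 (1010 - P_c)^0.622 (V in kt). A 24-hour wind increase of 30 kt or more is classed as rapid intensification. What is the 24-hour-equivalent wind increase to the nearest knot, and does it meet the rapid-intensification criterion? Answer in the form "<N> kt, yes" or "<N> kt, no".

V₁: ΔP = 19, V ≈ 6.3 × 19^0.622 ≈ 39.33 kt.
V₂: ΔP = 35, V ≈ 6.3 × 35^0.622 ≈ 57.51 kt.
ΔV over 12 h = 18.18 kt → 24 h equivalent = 18.18 × 24/12 ≈ 36.36 kt.
36 kt ≥ 30 kt ⇒ rapid intensification.

36 kt, yes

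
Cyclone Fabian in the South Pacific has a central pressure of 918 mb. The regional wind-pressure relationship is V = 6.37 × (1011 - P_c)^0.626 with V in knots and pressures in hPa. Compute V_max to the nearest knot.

109 kt

ΔP = 1011 − 918 = 93 mb.
93^0.626 ≈ 17.071.
V ≈ 6.37 × 17.071 ≈ 108.7 kt.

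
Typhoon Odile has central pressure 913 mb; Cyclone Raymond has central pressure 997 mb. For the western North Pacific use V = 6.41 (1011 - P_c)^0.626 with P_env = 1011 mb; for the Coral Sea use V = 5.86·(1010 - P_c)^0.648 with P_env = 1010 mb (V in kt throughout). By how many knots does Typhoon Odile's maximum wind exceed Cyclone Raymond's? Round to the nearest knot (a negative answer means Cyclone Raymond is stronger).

Typhoon Odile: ΔP = 98; V ≈ 6.41 × 98^0.626 ≈ 113.07 kt.
Cyclone Raymond: ΔP = 13; V ≈ 5.86 × 13^0.648 ≈ 30.88 kt.
Difference ≈ 113.07 − 30.88 = 82.19 → 82 kt.

82 kt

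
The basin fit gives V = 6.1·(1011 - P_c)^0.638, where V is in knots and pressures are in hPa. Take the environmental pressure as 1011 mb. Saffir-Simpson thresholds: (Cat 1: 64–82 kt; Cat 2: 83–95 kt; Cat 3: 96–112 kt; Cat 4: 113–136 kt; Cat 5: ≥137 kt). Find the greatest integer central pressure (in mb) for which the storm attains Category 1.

971 mb

Category 1 begins at V = 64 kt.
Required ΔP = (64/6.1)^(1/0.638) = 10.492^1.567 ≈ 39.82 mb.
P_c ≤ 1011 − 39.82 = 971.18, so the highest integer P_c is 971 mb.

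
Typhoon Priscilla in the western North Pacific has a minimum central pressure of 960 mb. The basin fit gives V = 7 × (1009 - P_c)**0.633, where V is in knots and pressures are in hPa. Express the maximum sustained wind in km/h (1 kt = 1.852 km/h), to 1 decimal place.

152.3 km/h

ΔP = 1009 − 960 = 49 mb.
V ≈ 7 × 49^0.633 = 7 × 11.746 ≈ 82.223 kt.
82.223 × 1.852 ≈ 152.28 km/h → 152.3 km/h.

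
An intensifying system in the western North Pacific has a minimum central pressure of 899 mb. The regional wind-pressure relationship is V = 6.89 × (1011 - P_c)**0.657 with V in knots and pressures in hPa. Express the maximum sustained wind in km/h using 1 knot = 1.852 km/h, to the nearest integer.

ΔP = 1011 − 899 = 112 mb.
V ≈ 6.89 × 112^0.657 = 6.89 × 22.199 ≈ 152.952 kt.
152.952 × 1.852 ≈ 283.27 km/h → 283 km/h.

283 km/h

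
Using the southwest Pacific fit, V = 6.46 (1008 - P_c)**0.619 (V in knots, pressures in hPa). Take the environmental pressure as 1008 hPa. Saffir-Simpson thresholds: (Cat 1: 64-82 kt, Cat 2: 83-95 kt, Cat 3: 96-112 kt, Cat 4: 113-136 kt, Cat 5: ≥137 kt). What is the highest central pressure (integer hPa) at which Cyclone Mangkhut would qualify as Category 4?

906 hPa

Category 4 begins at V = 113 kt.
Required ΔP = (113/6.46)^(1/0.619) = 17.492^1.616 ≈ 101.82 hPa.
P_c ≤ 1008 − 101.82 = 906.18, so the highest integer P_c is 906 hPa.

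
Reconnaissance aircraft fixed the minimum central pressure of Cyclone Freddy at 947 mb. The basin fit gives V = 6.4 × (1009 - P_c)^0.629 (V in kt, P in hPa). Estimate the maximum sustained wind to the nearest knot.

ΔP = 1009 − 947 = 62 mb.
62^0.629 ≈ 13.410.
V ≈ 6.4 × 13.410 ≈ 85.8 kt.

86 kt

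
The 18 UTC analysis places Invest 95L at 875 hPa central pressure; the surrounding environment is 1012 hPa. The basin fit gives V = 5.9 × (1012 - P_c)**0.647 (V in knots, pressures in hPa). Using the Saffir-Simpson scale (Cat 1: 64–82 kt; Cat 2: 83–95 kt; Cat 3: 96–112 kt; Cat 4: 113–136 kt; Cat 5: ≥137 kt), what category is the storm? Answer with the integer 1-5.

5

ΔP = 1012 − 875 = 137 hPa.
V ≈ 5.9 × 137^0.647 = 5.9 × 24.12 ≈ 142 kt.
142 kt falls in the Category 5 band.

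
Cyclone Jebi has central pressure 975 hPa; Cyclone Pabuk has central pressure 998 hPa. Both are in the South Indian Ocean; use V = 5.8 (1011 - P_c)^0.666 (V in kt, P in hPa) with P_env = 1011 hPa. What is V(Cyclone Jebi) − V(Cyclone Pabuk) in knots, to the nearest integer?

31 kt

Cyclone Jebi: ΔP = 36; V ≈ 5.8 × 36^0.666 ≈ 63.08 kt.
Cyclone Pabuk: ΔP = 13; V ≈ 5.8 × 13^0.666 ≈ 32.01 kt.
Difference ≈ 63.08 − 32.01 = 31.07 → 31 kt.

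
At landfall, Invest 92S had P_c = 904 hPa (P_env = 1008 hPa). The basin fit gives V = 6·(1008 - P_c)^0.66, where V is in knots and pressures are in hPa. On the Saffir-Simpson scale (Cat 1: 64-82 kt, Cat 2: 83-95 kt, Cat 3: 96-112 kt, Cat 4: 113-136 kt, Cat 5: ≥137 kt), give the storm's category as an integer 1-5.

ΔP = 1008 − 904 = 104 hPa.
V ≈ 6 × 104^0.66 = 6 × 21.44 ≈ 129 kt.
129 kt falls in the Category 4 band.

4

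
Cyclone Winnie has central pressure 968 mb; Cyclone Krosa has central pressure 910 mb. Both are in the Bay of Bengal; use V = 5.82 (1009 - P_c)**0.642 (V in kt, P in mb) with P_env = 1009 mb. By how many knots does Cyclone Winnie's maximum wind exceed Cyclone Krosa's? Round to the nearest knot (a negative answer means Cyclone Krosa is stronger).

Cyclone Winnie: ΔP = 41; V ≈ 5.82 × 41^0.642 ≈ 63.14 kt.
Cyclone Krosa: ΔP = 99; V ≈ 5.82 × 99^0.642 ≈ 111.20 kt.
Difference ≈ 63.14 − 111.20 = -48.06 → -48 kt.

-48 kt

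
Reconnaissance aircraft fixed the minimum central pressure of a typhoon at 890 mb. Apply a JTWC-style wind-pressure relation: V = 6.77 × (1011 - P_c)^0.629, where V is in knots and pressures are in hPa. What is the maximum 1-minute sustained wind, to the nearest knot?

ΔP = 1011 − 890 = 121 mb.
121^0.629 ≈ 20.421.
V ≈ 6.77 × 20.421 ≈ 138.2 kt.

138 kt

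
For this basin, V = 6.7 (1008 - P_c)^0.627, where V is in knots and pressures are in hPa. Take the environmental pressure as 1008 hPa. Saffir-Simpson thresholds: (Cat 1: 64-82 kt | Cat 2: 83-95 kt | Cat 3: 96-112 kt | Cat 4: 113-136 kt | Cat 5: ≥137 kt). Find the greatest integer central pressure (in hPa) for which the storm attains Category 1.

Category 1 begins at V = 64 kt.
Required ΔP = (64/6.7)^(1/0.627) = 9.552^1.595 ≈ 36.57 hPa.
P_c ≤ 1008 − 36.57 = 971.43, so the highest integer P_c is 971 hPa.

971 hPa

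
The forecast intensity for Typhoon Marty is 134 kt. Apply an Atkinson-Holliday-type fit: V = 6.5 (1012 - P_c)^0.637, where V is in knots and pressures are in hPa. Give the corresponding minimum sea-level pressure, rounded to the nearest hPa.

ΔP = (V / 6.5)^(1/0.637) = (134/6.5)^1.570.
134/6.5 = 20.615; 20.615^1.570 ≈ 115.64 hPa.
P_c = 1012 − 115.64 = 896.36 ≈ 896 hPa.

896 hPa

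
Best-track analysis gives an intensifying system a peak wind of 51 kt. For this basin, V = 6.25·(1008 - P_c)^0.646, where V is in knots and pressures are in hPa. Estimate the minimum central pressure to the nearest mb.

982 mb

ΔP = (V / 6.25)^(1/0.646) = (51/6.25)^1.548.
51/6.25 = 8.160; 8.160^1.548 ≈ 25.78 mb.
P_c = 1008 − 25.78 = 982.22 ≈ 982 mb.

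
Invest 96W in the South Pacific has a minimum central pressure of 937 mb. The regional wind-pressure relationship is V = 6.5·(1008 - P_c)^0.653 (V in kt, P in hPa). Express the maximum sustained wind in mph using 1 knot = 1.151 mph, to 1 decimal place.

121.0 mph

ΔP = 1008 − 937 = 71 mb.
V ≈ 6.5 × 71^0.653 = 6.5 × 16.176 ≈ 105.144 kt.
105.144 × 1.151 ≈ 121.02 mph → 121.0 mph.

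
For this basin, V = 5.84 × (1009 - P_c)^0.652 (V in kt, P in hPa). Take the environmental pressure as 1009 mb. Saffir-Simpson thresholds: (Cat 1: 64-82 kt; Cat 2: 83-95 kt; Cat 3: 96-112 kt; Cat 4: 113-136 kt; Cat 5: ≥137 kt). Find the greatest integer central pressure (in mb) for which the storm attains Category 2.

950 mb

Category 2 begins at V = 83 kt.
Required ΔP = (83/5.84)^(1/0.652) = 14.212^1.534 ≈ 58.60 mb.
P_c ≤ 1009 − 58.60 = 950.40, so the highest integer P_c is 950 mb.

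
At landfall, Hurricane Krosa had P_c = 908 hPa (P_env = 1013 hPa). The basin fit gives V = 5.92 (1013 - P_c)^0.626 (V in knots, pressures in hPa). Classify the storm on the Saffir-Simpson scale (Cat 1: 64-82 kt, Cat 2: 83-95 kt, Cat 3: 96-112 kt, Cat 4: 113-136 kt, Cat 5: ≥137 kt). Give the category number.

3

ΔP = 1013 − 908 = 105 hPa.
V ≈ 5.92 × 105^0.626 = 5.92 × 18.42 ≈ 109 kt.
109 kt falls in the Category 3 band.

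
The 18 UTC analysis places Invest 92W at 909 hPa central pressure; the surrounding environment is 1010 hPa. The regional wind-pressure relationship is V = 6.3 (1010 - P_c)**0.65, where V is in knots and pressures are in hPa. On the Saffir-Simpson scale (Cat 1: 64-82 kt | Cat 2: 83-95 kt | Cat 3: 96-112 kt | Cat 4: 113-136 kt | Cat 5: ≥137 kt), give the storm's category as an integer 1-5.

4

ΔP = 1010 − 909 = 101 hPa.
V ≈ 6.3 × 101^0.65 = 6.3 × 20.08 ≈ 127 kt.
127 kt falls in the Category 4 band.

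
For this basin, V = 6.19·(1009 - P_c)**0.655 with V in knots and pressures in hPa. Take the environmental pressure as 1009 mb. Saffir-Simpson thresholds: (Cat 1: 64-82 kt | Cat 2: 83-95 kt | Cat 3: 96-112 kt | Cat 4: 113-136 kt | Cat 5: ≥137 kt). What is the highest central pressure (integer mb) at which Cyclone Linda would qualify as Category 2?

956 mb

Category 2 begins at V = 83 kt.
Required ΔP = (83/6.19)^(1/0.655) = 13.409^1.527 ≈ 52.63 mb.
P_c ≤ 1009 − 52.63 = 956.37, so the highest integer P_c is 956 mb.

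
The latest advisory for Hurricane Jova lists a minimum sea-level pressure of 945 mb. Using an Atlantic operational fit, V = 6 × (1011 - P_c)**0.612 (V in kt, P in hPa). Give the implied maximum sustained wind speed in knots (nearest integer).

ΔP = 1011 − 945 = 66 mb.
66^0.612 ≈ 12.989.
V ≈ 6 × 12.989 ≈ 77.9 kt.

78 kt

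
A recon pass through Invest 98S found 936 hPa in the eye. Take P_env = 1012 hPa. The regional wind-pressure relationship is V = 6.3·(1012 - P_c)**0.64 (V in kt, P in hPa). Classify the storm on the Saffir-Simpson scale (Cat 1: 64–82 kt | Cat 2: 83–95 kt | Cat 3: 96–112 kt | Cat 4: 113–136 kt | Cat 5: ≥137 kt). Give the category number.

ΔP = 1012 − 936 = 76 hPa.
V ≈ 6.3 × 76^0.64 = 6.3 × 15.99 ≈ 101 kt.
101 kt falls in the Category 3 band.

3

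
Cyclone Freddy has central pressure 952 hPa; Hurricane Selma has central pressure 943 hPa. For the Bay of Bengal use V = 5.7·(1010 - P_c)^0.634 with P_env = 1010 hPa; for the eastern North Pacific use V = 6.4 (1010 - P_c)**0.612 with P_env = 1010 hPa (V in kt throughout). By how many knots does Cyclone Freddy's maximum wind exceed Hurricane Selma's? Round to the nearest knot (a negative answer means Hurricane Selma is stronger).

-9 kt

Cyclone Freddy: ΔP = 58; V ≈ 5.7 × 58^0.634 ≈ 74.80 kt.
Hurricane Selma: ΔP = 67; V ≈ 6.4 × 67^0.612 ≈ 83.90 kt.
Difference ≈ 74.80 − 83.90 = -9.10 → -9 kt.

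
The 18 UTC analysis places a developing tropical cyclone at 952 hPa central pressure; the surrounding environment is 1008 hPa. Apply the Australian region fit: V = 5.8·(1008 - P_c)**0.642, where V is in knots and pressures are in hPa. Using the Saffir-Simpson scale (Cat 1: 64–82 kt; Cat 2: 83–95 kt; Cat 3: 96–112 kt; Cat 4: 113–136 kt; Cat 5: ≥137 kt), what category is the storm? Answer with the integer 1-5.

1

ΔP = 1008 − 952 = 56 hPa.
V ≈ 5.8 × 56^0.642 = 5.8 × 13.25 ≈ 77 kt.
77 kt falls in the Category 1 band.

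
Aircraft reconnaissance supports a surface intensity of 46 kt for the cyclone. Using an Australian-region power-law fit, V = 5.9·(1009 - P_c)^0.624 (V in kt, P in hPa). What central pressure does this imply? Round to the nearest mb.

982 mb

ΔP = (V / 5.9)^(1/0.624) = (46/5.9)^1.603.
46/5.9 = 7.797; 7.797^1.603 ≈ 26.87 mb.
P_c = 1009 − 26.87 = 982.13 ≈ 982 mb.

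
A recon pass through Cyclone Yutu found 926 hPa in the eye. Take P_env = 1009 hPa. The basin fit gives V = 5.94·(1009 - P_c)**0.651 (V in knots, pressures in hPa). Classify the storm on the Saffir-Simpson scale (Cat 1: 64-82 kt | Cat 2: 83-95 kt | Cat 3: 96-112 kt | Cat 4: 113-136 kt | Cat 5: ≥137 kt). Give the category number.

3

ΔP = 1009 − 926 = 83 hPa.
V ≈ 5.94 × 83^0.651 = 5.94 × 17.75 ≈ 105 kt.
105 kt falls in the Category 3 band.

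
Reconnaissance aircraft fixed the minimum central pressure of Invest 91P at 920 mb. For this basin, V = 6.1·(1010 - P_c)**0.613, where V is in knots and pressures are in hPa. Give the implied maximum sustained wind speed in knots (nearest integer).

96 kt

ΔP = 1010 − 920 = 90 mb.
90^0.613 ≈ 15.774.
V ≈ 6.1 × 15.774 ≈ 96.2 kt.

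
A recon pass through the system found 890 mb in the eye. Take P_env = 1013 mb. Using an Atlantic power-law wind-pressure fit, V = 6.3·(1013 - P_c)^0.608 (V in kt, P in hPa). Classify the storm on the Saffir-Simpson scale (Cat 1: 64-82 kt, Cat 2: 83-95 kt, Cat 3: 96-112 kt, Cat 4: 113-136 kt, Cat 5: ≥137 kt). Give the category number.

4

ΔP = 1013 − 890 = 123 mb.
V ≈ 6.3 × 123^0.608 = 6.3 × 18.65 ≈ 117 kt.
117 kt falls in the Category 4 band.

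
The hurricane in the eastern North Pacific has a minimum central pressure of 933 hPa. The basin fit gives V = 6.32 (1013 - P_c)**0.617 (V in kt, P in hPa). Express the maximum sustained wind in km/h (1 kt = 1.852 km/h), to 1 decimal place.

ΔP = 1013 − 933 = 80 hPa.
V ≈ 6.32 × 80^0.617 = 6.32 × 14.935 ≈ 94.389 kt.
94.389 × 1.852 ≈ 174.81 km/h → 174.8 km/h.

174.8 km/h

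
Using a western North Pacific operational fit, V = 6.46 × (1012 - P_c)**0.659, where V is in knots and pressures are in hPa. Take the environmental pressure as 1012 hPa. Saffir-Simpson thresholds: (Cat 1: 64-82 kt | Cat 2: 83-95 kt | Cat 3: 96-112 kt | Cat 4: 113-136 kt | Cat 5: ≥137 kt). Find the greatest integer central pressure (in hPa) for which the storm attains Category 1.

Category 1 begins at V = 64 kt.
Required ΔP = (64/6.46)^(1/0.659) = 9.907^1.517 ≈ 32.46 hPa.
P_c ≤ 1012 − 32.46 = 979.54, so the highest integer P_c is 979 hPa.

979 hPa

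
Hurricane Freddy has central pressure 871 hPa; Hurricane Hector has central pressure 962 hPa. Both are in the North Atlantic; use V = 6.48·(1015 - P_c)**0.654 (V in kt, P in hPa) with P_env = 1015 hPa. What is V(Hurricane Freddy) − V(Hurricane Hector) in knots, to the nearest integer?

80 kt

Hurricane Freddy: ΔP = 144; V ≈ 6.48 × 144^0.654 ≈ 167.16 kt.
Hurricane Hector: ΔP = 53; V ≈ 6.48 × 53^0.654 ≈ 86.95 kt.
Difference ≈ 167.16 − 86.95 = 80.21 → 80 kt.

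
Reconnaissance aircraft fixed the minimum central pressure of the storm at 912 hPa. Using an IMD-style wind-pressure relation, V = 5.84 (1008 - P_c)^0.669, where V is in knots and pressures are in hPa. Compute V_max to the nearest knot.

124 kt

ΔP = 1008 − 912 = 96 hPa.
96^0.669 ≈ 21.190.
V ≈ 5.84 × 21.190 ≈ 123.8 kt.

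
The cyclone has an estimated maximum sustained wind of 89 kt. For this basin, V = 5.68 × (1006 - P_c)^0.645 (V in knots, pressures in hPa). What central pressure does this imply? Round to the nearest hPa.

935 hPa

ΔP = (V / 5.68)^(1/0.645) = (89/5.68)^1.550.
89/5.68 = 15.669; 15.669^1.550 ≈ 71.25 hPa.
P_c = 1006 − 71.25 = 934.75 ≈ 935 hPa.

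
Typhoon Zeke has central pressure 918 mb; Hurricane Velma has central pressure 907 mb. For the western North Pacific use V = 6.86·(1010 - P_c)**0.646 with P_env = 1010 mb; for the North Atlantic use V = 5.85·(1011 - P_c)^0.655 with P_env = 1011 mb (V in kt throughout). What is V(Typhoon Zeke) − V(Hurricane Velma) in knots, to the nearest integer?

5 kt

Typhoon Zeke: ΔP = 92; V ≈ 6.86 × 92^0.646 ≈ 127.33 kt.
Hurricane Velma: ΔP = 104; V ≈ 5.85 × 104^0.655 ≈ 122.55 kt.
Difference ≈ 127.33 − 122.55 = 4.78 → 5 kt.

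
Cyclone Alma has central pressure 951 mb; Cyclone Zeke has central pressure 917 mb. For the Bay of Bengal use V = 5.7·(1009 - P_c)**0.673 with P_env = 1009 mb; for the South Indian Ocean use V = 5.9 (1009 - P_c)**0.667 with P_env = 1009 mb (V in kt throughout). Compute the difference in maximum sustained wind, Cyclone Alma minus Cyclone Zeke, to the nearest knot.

-33 kt

Cyclone Alma: ΔP = 58; V ≈ 5.7 × 58^0.673 ≈ 87.63 kt.
Cyclone Zeke: ΔP = 92; V ≈ 5.9 × 92^0.667 ≈ 120.42 kt.
Difference ≈ 87.63 − 120.42 = -32.79 → -33 kt.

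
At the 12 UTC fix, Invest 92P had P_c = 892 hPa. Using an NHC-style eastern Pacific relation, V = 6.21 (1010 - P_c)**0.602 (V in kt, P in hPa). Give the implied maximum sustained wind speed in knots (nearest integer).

ΔP = 1010 − 892 = 118 hPa.
118^0.602 ≈ 17.671.
V ≈ 6.21 × 17.671 ≈ 109.7 kt.

110 kt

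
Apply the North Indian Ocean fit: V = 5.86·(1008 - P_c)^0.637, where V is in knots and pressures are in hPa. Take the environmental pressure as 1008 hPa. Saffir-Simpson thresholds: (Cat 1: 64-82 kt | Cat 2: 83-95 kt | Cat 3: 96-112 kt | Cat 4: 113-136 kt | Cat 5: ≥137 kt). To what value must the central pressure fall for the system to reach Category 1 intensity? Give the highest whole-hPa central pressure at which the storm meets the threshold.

965 hPa

Category 1 begins at V = 64 kt.
Required ΔP = (64/5.86)^(1/0.637) = 10.922^1.570 ≈ 42.65 hPa.
P_c ≤ 1008 − 42.65 = 965.35, so the highest integer P_c is 965 hPa.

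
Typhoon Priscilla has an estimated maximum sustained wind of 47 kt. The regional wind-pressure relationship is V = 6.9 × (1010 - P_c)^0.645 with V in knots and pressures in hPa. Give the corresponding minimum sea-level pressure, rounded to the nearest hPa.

990 hPa

ΔP = (V / 6.9)^(1/0.645) = (47/6.9)^1.550.
47/6.9 = 6.812; 6.812^1.550 ≈ 19.58 hPa.
P_c = 1010 − 19.58 = 990.42 ≈ 990 hPa.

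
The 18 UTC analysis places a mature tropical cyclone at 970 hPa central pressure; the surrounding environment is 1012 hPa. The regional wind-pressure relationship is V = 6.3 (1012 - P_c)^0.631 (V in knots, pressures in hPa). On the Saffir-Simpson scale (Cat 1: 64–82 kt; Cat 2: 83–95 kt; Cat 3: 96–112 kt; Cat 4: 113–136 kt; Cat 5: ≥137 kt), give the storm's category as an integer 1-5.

1

ΔP = 1012 − 970 = 42 hPa.
V ≈ 6.3 × 42^0.631 = 6.3 × 10.57 ≈ 67 kt.
67 kt falls in the Category 1 band.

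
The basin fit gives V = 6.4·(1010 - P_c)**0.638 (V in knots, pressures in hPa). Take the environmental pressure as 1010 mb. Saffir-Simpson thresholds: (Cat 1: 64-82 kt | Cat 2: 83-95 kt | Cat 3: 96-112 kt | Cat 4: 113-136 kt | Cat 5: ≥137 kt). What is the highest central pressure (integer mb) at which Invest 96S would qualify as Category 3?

940 mb

Category 3 begins at V = 96 kt.
Required ΔP = (96/6.4)^(1/0.638) = 15.000^1.567 ≈ 69.73 mb.
P_c ≤ 1010 − 69.73 = 940.27, so the highest integer P_c is 940 mb.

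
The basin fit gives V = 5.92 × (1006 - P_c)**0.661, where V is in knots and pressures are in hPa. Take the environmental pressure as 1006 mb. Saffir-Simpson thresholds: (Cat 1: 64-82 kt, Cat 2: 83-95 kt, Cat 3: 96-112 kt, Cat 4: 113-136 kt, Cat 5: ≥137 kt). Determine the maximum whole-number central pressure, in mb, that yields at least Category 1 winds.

Category 1 begins at V = 64 kt.
Required ΔP = (64/5.92)^(1/0.661) = 10.811^1.513 ≈ 36.65 mb.
P_c ≤ 1006 − 36.65 = 969.35, so the highest integer P_c is 969 mb.

969 mb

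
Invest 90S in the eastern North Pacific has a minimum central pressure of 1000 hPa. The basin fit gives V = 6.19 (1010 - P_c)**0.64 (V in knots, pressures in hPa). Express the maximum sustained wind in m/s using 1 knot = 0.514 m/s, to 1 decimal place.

ΔP = 1010 − 1000 = 10 hPa.
V ≈ 6.19 × 10^0.64 = 6.19 × 4.365 ≈ 27.020 kt.
27.020 × 0.514 ≈ 13.89 m/s → 13.9 m/s.

13.9 m/s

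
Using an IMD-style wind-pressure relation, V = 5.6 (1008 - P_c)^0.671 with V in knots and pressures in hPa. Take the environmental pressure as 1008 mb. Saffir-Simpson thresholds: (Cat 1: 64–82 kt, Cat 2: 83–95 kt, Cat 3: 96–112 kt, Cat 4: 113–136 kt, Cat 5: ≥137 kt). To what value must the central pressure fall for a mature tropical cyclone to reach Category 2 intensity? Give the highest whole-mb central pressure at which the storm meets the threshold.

952 mb

Category 2 begins at V = 83 kt.
Required ΔP = (83/5.6)^(1/0.671) = 14.821^1.490 ≈ 55.59 mb.
P_c ≤ 1008 − 55.59 = 952.41, so the highest integer P_c is 952 mb.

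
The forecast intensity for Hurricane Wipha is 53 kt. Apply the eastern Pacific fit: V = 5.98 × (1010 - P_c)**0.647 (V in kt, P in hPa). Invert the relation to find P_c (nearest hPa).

981 hPa

ΔP = (V / 5.98)^(1/0.647) = (53/5.98)^1.546.
53/5.98 = 8.863; 8.863^1.546 ≈ 29.15 hPa.
P_c = 1010 − 29.15 = 980.85 ≈ 981 hPa.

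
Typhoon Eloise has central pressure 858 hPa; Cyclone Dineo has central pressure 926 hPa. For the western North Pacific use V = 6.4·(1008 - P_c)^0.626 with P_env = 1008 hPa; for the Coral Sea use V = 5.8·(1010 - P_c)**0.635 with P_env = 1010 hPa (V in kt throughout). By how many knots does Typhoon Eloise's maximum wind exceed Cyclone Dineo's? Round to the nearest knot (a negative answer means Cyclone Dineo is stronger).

Typhoon Eloise: ΔP = 150; V ≈ 6.4 × 150^0.626 ≈ 147.37 kt.
Cyclone Dineo: ΔP = 84; V ≈ 5.8 × 84^0.635 ≈ 96.68 kt.
Difference ≈ 147.37 − 96.68 = 50.69 → 51 kt.

51 kt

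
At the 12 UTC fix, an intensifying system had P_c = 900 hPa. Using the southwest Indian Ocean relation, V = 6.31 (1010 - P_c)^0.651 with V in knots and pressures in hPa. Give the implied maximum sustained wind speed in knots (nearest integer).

135 kt

ΔP = 1010 − 900 = 110 hPa.
110^0.651 ≈ 21.328.
V ≈ 6.31 × 21.328 ≈ 134.6 kt.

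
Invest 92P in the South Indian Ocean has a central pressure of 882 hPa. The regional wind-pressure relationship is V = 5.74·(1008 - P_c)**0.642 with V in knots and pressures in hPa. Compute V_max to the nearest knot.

ΔP = 1008 − 882 = 126 hPa.
126^0.642 ≈ 22.307.
V ≈ 5.74 × 22.307 ≈ 128.0 kt.

128 kt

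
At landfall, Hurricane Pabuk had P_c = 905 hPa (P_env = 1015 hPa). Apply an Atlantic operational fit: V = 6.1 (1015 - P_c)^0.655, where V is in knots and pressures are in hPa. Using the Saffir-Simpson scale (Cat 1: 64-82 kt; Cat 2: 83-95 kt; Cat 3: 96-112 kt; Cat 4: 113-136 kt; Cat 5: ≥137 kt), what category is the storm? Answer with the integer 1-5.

4

ΔP = 1015 − 905 = 110 hPa.
V ≈ 6.1 × 110^0.655 = 6.1 × 21.73 ≈ 133 kt.
133 kt falls in the Category 4 band.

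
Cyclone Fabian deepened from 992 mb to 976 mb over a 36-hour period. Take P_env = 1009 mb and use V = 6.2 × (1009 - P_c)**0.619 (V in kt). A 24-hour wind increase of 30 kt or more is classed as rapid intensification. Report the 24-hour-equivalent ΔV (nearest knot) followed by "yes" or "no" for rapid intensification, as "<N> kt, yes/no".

V₁: ΔP = 17, V ≈ 6.2 × 17^0.619 ≈ 35.81 kt.
V₂: ΔP = 33, V ≈ 6.2 × 33^0.619 ≈ 53.99 kt.
ΔV over 36 h = 18.18 kt → 24 h equivalent = 18.18 × 24/36 ≈ 12.12 kt.
12 kt < 30 kt ⇒ not rapid intensification.

12 kt, no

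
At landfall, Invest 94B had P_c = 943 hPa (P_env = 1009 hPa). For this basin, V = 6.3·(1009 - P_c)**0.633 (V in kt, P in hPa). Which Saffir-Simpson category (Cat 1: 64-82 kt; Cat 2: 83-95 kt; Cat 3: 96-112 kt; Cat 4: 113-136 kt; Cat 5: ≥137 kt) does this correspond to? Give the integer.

2

ΔP = 1009 − 943 = 66 hPa.
V ≈ 6.3 × 66^0.633 = 6.3 × 14.18 ≈ 89 kt.
89 kt falls in the Category 2 band.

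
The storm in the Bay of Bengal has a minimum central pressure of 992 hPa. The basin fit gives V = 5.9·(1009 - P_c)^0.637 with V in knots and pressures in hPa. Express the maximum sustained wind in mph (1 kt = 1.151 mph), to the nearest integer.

ΔP = 1009 − 992 = 17 hPa.
V ≈ 5.9 × 17^0.637 = 5.9 × 6.078 ≈ 35.863 kt.
35.863 × 1.151 ≈ 41.28 mph → 41 mph.

41 mph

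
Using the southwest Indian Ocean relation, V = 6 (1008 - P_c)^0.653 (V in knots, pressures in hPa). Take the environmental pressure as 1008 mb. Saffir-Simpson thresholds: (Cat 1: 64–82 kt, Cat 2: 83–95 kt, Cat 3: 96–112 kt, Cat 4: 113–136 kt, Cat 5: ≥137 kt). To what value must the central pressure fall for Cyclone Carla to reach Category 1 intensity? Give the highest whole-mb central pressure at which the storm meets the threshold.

Category 1 begins at V = 64 kt.
Required ΔP = (64/6)^(1/0.653) = 10.667^1.531 ≈ 37.52 mb.
P_c ≤ 1008 − 37.52 = 970.48, so the highest integer P_c is 970 mb.

970 mb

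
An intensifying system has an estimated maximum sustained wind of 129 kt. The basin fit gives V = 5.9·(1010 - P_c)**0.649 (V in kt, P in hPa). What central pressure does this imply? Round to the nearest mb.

ΔP = (V / 5.9)^(1/0.649) = (129/5.9)^1.541.
129/5.9 = 21.864; 21.864^1.541 ≈ 115.96 mb.
P_c = 1010 − 115.96 = 894.04 ≈ 894 mb.

894 mb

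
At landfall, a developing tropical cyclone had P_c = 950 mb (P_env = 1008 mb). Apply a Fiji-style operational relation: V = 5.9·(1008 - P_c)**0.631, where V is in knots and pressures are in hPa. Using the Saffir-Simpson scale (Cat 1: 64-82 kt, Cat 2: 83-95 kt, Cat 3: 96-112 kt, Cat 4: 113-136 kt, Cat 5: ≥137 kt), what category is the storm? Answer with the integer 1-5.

ΔP = 1008 − 950 = 58 mb.
V ≈ 5.9 × 58^0.631 = 5.9 × 12.96 ≈ 76 kt.
76 kt falls in the Category 1 band.

1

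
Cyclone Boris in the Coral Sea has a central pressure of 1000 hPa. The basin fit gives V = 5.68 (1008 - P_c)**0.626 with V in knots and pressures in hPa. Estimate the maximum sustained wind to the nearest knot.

21 kt

ΔP = 1008 − 1000 = 8 hPa.
8^0.626 ≈ 3.676.
V ≈ 5.68 × 3.676 ≈ 20.9 kt.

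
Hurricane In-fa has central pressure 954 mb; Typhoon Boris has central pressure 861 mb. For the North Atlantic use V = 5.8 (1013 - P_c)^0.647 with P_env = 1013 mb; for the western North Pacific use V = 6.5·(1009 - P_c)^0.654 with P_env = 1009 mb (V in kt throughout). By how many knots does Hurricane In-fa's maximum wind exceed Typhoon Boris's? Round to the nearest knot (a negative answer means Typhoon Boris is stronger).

-90 kt

Hurricane In-fa: ΔP = 59; V ≈ 5.8 × 59^0.647 ≈ 81.13 kt.
Typhoon Boris: ΔP = 148; V ≈ 6.5 × 148^0.654 ≈ 170.71 kt.
Difference ≈ 81.13 − 170.71 = -89.58 → -90 kt.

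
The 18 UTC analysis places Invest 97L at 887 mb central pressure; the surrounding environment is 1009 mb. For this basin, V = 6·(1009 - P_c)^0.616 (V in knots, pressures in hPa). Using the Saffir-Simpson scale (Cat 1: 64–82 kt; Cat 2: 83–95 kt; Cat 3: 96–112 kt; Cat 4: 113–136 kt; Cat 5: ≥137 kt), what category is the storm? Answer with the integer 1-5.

ΔP = 1009 − 887 = 122 mb.
V ≈ 6 × 122^0.616 = 6 × 19.28 ≈ 116 kt.
116 kt falls in the Category 4 band.

4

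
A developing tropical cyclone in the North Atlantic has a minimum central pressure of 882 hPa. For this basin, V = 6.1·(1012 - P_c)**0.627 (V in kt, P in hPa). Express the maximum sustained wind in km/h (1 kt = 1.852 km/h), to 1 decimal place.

239.0 km/h

ΔP = 1012 − 882 = 130 hPa.
V ≈ 6.1 × 130^0.627 = 6.1 × 21.156 ≈ 129.054 kt.
129.054 × 1.852 ≈ 239.01 km/h → 239.0 km/h.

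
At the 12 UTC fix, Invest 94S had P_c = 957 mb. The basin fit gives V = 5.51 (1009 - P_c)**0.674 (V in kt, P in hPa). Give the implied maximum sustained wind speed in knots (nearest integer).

79 kt

ΔP = 1009 − 957 = 52 mb.
52^0.674 ≈ 14.341.
V ≈ 5.51 × 14.341 ≈ 79.0 kt.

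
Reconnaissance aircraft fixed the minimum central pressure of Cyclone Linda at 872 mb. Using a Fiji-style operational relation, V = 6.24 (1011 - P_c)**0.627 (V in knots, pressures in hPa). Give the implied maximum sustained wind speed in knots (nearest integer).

ΔP = 1011 − 872 = 139 mb.
139^0.627 ≈ 22.063.
V ≈ 6.24 × 22.063 ≈ 137.7 kt.

138 kt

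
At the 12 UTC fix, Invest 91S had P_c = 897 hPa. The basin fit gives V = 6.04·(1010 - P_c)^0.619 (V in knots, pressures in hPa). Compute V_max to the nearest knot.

ΔP = 1010 − 897 = 113 hPa.
113^0.619 ≈ 18.658.
V ≈ 6.04 × 18.658 ≈ 112.7 kt.

113 kt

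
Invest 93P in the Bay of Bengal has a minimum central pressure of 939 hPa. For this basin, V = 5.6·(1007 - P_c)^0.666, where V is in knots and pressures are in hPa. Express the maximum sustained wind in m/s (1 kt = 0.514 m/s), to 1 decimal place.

ΔP = 1007 − 939 = 68 hPa.
V ≈ 5.6 × 68^0.666 = 5.6 × 16.613 ≈ 93.033 kt.
93.033 × 0.514 ≈ 47.82 m/s → 47.8 m/s.

47.8 m/s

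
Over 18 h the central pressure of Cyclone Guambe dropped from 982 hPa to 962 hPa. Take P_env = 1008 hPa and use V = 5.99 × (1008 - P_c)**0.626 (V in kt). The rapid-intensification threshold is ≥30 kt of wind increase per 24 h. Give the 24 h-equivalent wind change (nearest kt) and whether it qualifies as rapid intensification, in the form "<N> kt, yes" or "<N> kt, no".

V₁: ΔP = 26, V ≈ 5.99 × 26^0.626 ≈ 46.05 kt.
V₂: ΔP = 46, V ≈ 5.99 × 46^0.626 ≈ 65.81 kt.
ΔV over 18 h = 19.76 kt → 24 h equivalent = 19.76 × 24/18 ≈ 26.35 kt.
26 kt < 30 kt ⇒ not rapid intensification.

26 kt, no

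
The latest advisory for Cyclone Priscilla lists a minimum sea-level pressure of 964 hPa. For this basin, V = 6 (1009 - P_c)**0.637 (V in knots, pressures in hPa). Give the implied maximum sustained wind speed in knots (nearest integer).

ΔP = 1009 − 964 = 45 hPa.
45^0.637 ≈ 11.300.
V ≈ 6 × 11.300 ≈ 67.8 kt.

68 kt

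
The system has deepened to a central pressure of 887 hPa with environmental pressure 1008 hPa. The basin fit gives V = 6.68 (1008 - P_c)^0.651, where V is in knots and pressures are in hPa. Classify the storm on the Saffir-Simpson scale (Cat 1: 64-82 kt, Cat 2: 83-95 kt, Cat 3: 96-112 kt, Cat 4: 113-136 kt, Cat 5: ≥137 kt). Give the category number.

ΔP = 1008 − 887 = 121 hPa.
V ≈ 6.68 × 121^0.651 = 6.68 × 22.69 ≈ 152 kt.
152 kt falls in the Category 5 band.

5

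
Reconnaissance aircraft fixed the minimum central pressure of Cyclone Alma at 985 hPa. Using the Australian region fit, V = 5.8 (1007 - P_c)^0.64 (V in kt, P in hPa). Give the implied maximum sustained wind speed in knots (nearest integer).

42 kt

ΔP = 1007 − 985 = 22 hPa.
22^0.64 ≈ 7.230.
V ≈ 5.8 × 7.230 ≈ 41.9 kt.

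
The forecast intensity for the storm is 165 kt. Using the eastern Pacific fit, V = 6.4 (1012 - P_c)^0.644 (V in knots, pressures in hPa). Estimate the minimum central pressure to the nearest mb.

ΔP = (V / 6.4)^(1/0.644) = (165/6.4)^1.553.
165/6.4 = 25.781; 25.781^1.553 ≈ 155.41 mb.
P_c = 1012 − 155.41 = 856.59 ≈ 857 mb.

857 mb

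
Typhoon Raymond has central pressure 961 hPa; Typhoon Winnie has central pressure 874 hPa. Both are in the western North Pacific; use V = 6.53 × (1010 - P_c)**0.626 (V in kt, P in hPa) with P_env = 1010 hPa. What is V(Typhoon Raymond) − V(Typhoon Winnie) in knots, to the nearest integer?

Typhoon Raymond: ΔP = 49; V ≈ 6.53 × 49^0.626 ≈ 74.64 kt.
Typhoon Winnie: ΔP = 136; V ≈ 6.53 × 136^0.626 ≈ 141.42 kt.
Difference ≈ 74.64 − 141.42 = -66.78 → -67 kt.

-67 kt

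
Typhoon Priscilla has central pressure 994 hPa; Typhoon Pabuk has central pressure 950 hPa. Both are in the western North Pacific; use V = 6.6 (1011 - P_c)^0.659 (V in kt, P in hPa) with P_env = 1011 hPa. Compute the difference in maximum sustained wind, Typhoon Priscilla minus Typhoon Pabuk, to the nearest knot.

Typhoon Priscilla: ΔP = 17; V ≈ 6.6 × 17^0.659 ≈ 42.70 kt.
Typhoon Pabuk: ΔP = 61; V ≈ 6.6 × 61^0.659 ≈ 99.10 kt.
Difference ≈ 42.70 − 99.10 = -56.40 → -56 kt.

-56 kt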